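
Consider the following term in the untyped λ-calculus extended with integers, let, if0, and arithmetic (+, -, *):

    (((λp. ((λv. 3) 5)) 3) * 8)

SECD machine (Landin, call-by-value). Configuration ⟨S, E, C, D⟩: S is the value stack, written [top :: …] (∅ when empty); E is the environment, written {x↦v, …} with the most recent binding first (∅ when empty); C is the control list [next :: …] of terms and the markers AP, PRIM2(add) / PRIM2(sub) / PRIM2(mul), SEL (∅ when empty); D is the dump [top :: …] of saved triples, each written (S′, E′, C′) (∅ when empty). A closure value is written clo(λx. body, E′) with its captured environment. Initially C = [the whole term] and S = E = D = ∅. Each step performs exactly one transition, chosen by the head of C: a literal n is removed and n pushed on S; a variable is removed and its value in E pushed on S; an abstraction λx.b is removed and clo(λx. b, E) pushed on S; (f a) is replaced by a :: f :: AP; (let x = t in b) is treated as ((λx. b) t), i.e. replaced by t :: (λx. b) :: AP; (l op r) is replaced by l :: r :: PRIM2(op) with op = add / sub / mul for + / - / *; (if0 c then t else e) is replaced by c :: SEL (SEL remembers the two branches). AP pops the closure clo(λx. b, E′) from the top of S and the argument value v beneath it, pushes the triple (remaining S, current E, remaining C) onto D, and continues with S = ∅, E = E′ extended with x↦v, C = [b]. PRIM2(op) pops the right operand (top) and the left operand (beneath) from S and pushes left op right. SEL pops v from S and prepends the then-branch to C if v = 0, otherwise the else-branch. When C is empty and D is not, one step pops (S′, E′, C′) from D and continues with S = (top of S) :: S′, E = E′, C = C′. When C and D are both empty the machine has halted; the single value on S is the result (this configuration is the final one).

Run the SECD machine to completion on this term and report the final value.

0. ⟨S=∅; E=∅; C=[(((λp. ((λv. 3) 5)) 3) * 8)]; D=∅⟩
1. ⟨S=∅; E=∅; C=[((λp. ((λv. 3) 5)) 3) :: 8 :: PRIM2(mul)]; D=∅⟩
2. ⟨S=∅; E=∅; C=[3 :: (λp. ((λv. 3) 5)) :: AP :: 8 :: PRIM2(mul)]; D=∅⟩
3. ⟨S=[3]; E=∅; C=[(λp. ((λv. 3) 5)) :: AP :: 8 :: PRIM2(mul)]; D=∅⟩
4. ⟨S=[clo(λp. ((λv. 3) 5), ∅) :: 3]; E=∅; C=[AP :: 8 :: PRIM2(mul)]; D=∅⟩
5. ⟨S=∅; E={p↦3}; C=[((λv. 3) 5)]; D=[(∅, ∅, [8 :: PRIM2(mul)])]⟩
6. ⟨S=∅; E={p↦3}; C=[5 :: (λv. 3) :: AP]; D=[(∅, ∅, [8 :: PRIM2(mul)])]⟩
7. ⟨S=[5]; E={p↦3}; C=[(λv. 3) :: AP]; D=[(∅, ∅, [8 :: PRIM2(mul)])]⟩
8. ⟨S=[clo(λv. 3, {p↦3}) :: 5]; E={p↦3}; C=[AP]; D=[(∅, ∅, [8 :: PRIM2(mul)])]⟩
9. ⟨S=∅; E={v↦5, p↦3}; C=[3]; D=[(∅, {p↦3}, ∅) :: (∅, ∅, [8 :: PRIM2(mul)])]⟩
10. ⟨S=[3]; E={v↦5, p↦3}; C=∅; D=[(∅, {p↦3}, ∅) :: (∅, ∅, [8 :: PRIM2(mul)])]⟩
11. ⟨S=[3]; E={p↦3}; C=∅; D=[(∅, ∅, [8 :: PRIM2(mul)])]⟩
12. ⟨S=[3]; E=∅; C=[8 :: PRIM2(mul)]; D=∅⟩
13. ⟨S=[8 :: 3]; E=∅; C=[PRIM2(mul)]; D=∅⟩
14. ⟨S=[24]; E=∅; C=∅; D=∅⟩
→ final value 24

Answer: 24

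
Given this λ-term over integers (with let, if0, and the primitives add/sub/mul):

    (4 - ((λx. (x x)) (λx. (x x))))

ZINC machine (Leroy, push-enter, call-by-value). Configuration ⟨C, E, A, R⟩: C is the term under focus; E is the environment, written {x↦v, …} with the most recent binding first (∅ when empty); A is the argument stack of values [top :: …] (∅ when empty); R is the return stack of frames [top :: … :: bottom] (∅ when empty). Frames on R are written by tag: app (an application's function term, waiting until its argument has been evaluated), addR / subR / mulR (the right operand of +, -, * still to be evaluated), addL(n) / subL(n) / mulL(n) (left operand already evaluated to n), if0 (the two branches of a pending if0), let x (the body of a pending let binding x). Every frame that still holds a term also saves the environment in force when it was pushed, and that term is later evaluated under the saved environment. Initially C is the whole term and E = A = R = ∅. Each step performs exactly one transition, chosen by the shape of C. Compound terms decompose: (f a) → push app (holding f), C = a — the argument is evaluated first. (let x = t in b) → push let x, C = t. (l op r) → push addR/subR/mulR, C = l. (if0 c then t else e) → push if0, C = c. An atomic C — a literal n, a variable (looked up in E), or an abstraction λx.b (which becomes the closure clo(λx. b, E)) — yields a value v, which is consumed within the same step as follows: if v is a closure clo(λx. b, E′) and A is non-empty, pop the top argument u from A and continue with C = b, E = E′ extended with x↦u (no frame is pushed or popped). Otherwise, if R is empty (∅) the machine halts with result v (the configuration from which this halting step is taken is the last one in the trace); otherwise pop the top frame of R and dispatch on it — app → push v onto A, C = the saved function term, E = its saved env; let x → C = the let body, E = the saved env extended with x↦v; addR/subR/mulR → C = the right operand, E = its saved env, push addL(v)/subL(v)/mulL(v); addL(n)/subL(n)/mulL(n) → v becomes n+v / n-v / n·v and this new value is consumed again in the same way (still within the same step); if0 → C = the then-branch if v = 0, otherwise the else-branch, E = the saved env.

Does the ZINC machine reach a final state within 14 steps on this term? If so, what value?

0. <C=(4 - ((λx. (x x)) (λx. (x x)))), E=∅, A=∅, R=∅>
1. <C=4, E=∅, A=∅, R=[subR]>
2. <C=((λx. (x x)) (λx. (x x))), E=∅, A=∅, R=[subL(4)]>
3. <C=(λx. (x x)), E=∅, A=∅, R=[app :: subL(4)]>
4. <C=(λx. (x x)), E=∅, A=[clo(λx. (x x), ∅)], R=[subL(4)]>
5. <C=(x x), E={x↦clo(λx. (x x), ∅)}, A=∅, R=[subL(4)]>
6. <C=x, E={x↦clo(λx. (x x), ∅)}, A=∅, R=[app :: subL(4)]>
7. <C=x, E={x↦clo(λx. (x x), ∅)}, A=[clo(λx. (x x), ∅)], R=[subL(4)]>
… configuration repeats with period 3 (steps 5–7 recur indefinitely) …

Answer: DIVERGES (no final state within 14 steps)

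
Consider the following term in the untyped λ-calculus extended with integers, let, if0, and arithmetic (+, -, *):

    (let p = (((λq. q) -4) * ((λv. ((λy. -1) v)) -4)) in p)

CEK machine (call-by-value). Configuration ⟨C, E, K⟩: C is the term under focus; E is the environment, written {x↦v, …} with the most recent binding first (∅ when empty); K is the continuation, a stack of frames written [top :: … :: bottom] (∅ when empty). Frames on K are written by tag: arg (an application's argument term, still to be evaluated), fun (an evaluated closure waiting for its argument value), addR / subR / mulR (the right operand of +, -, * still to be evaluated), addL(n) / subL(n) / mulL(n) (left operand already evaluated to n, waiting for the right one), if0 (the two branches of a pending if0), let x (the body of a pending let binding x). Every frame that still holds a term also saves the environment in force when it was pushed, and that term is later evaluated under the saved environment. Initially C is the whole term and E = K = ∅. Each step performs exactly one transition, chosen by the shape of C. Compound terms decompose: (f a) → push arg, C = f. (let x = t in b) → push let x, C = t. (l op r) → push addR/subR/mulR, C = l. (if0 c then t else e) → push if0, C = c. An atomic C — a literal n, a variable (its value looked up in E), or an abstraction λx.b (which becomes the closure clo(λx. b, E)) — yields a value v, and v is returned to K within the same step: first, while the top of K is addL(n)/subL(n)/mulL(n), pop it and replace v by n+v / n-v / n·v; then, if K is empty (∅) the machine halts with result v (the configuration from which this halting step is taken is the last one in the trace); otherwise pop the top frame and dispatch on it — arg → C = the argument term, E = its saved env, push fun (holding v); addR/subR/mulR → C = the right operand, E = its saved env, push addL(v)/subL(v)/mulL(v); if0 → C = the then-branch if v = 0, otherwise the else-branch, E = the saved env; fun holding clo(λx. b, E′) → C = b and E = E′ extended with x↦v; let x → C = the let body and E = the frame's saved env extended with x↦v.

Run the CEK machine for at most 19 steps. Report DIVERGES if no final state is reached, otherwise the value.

Answer: 4

Derivation:
0. <C=(let p = (((λq. q) -4) * ((λv. ((λy. -1) v)) -4)) in p), E=∅, K=∅>
1. <C=(((λq. q) -4) * ((λv. ((λy. -1) v)) -4)), E=∅, K=[let p]>
2. <C=((λq. q) -4), E=∅, K=[mulR :: let p]>
3. <C=(λq. q), E=∅, K=[arg :: mulR :: let p]>
4. <C=-4, E=∅, K=[fun :: mulR :: let p]>
5. <C=q, E={q↦-4}, K=[mulR :: let p]>
6. <C=((λv. ((λy. -1) v)) -4), E=∅, K=[mulL(-4) :: let p]>
7. <C=(λv. ((λy. -1) v)), E=∅, K=[arg :: mulL(-4) :: let p]>
8. <C=-4, E=∅, K=[fun :: mulL(-4) :: let p]>
9. <C=((λy. -1) v), E={v↦-4}, K=[mulL(-4) :: let p]>
10. <C=(λy. -1), E={v↦-4}, K=[arg :: mulL(-4) :: let p]>
11. <C=v, E={v↦-4}, K=[fun :: mulL(-4) :: let p]>
12. <C=-1, E={y↦-4, v↦-4}, K=[mulL(-4) :: let p]>
13. <C=p, E={p↦4}, K=∅>
→ final value 4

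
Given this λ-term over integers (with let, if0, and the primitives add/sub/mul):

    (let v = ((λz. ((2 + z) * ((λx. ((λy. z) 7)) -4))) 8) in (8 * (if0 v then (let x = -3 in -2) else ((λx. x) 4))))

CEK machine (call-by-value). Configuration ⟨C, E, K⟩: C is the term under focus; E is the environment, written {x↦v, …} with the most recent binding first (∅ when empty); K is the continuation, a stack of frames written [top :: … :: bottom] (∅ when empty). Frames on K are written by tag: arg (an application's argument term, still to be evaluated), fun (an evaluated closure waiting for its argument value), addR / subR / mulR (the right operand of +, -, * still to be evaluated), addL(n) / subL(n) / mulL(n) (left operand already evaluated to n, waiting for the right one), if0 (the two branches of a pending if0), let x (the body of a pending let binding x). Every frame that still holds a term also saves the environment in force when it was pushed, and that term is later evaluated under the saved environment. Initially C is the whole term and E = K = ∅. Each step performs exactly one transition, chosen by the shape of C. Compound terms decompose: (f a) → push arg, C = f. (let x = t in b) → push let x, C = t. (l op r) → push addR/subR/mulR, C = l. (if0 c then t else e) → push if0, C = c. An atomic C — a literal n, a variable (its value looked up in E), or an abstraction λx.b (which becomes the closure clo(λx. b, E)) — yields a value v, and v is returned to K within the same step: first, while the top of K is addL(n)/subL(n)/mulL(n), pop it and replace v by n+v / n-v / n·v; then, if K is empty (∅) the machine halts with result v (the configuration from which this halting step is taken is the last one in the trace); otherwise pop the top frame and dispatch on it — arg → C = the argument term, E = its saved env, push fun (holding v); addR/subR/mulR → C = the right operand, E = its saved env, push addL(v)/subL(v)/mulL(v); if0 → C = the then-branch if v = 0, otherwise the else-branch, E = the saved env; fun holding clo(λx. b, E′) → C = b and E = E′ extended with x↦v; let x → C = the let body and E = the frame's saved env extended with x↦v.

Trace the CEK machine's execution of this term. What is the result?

0. [C=(let v = ((λz. ((2 + z) * ((λx. ((λy. z) 7)) -4))) 8) in (8 * (if0 v then (let x = -3 in -2) else ((λx. x) 4)))) | E=∅ | K=∅]
1. [C=((λz. ((2 + z) * ((λx. ((λy. z) 7)) -4))) 8) | E=∅ | K=[let v]]
2. [C=(λz. ((2 + z) * ((λx. ((λy. z) 7)) -4))) | E=∅ | K=[arg :: let v]]
3. [C=8 | E=∅ | K=[fun :: let v]]
4. [C=((2 + z) * ((λx. ((λy. z) 7)) -4)) | E={z↦8} | K=[let v]]
5. [C=(2 + z) | E={z↦8} | K=[mulR :: let v]]
6. [C=2 | E={z↦8} | K=[addR :: mulR :: let v]]
7. [C=z | E={z↦8} | K=[addL(2) :: mulR :: let v]]
8. [C=((λx. ((λy. z) 7)) -4) | E={z↦8} | K=[mulL(10) :: let v]]
9. [C=(λx. ((λy. z) 7)) | E={z↦8} | K=[arg :: mulL(10) :: let v]]
10. [C=-4 | E={z↦8} | K=[fun :: mulL(10) :: let v]]
11. [C=((λy. z) 7) | E={x↦-4, z↦8} | K=[mulL(10) :: let v]]
12. [C=(λy. z) | E={x↦-4, z↦8} | K=[arg :: mulL(10) :: let v]]
13. [C=7 | E={x↦-4, z↦8} | K=[fun :: mulL(10) :: let v]]
14. [C=z | E={y↦7, x↦-4, z↦8} | K=[mulL(10) :: let v]]
15. [C=(8 * (if0 v then (let x = -3 in -2) else ((λx. x) 4))) | E={v↦80} | K=∅]
16. [C=8 | E={v↦80} | K=[mulR]]
17. [C=(if0 v then (let x = -3 in -2) else ((λx. x) 4)) | E={v↦80} | K=[mulL(8)]]
18. [C=v | E={v↦80} | K=[if0 :: mulL(8)]]
19. [C=((λx. x) 4) | E={v↦80} | K=[mulL(8)]]
20. [C=(λx. x) | E={v↦80} | K=[arg :: mulL(8)]]
21. [C=4 | E={v↦80} | K=[fun :: mulL(8)]]
22. [C=x | E={x↦4, v↦80} | K=[mulL(8)]]
→ final value 32

Answer: 32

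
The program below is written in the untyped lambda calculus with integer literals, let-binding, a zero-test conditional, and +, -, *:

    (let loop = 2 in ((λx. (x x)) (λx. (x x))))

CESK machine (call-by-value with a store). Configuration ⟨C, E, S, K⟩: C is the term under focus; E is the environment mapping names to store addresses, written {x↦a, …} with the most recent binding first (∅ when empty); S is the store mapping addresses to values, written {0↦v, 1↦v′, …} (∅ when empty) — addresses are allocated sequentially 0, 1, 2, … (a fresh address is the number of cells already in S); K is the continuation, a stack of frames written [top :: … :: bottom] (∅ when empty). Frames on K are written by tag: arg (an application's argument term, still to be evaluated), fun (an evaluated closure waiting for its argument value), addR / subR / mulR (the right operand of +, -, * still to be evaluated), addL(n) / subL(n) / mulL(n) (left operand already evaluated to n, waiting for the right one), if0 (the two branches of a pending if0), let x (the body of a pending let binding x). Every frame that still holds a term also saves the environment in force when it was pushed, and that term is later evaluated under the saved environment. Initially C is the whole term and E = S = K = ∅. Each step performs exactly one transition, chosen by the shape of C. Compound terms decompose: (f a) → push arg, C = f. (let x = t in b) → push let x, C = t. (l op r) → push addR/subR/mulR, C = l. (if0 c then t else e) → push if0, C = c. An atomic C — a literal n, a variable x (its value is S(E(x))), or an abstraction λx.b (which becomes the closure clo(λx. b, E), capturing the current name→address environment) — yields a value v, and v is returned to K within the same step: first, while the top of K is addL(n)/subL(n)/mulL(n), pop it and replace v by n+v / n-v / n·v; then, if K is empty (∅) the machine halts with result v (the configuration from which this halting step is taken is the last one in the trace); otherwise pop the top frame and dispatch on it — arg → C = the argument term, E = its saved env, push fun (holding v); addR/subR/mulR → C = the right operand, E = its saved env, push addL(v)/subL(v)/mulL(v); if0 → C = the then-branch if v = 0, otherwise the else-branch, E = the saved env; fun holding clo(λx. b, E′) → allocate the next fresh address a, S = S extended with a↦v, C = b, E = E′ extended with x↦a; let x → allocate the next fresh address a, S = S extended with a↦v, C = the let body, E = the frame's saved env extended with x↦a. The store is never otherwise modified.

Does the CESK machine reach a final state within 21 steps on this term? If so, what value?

t=0: [C=(let loop = 2 in ((λx. (x x)) (λx. (x x)))) | E=∅ | S=∅ | K=∅]
t=1: [C=2 | E=∅ | S=∅ | K=[let loop]]
t=2: [C=((λx. (x x)) (λx. (x x))) | E={loop↦0} | S={0↦2} | K=∅]
t=3: [C=(λx. (x x)) | E={loop↦0} | S={0↦2} | K=[arg]]
t=4: [C=(λx. (x x)) | E={loop↦0} | S={0↦2} | K=[fun]]
t=5: [C=(x x) | E={x↦1, loop↦0} | S={0↦2, 1↦clo(λx. (x x), {loop↦0})} | K=∅]
t=6: [C=x | E={x↦1, loop↦0} | S={0↦2, 1↦clo(λx. (x x), {loop↦0})} | K=[arg]]
t=7: [C=x | E={x↦1, loop↦0} | S={0↦2, 1↦clo(λx. (x x), {loop↦0})} | K=[fun]]
t=8: [C=(x x) | E={x↦2, loop↦0} | S={0↦2, 1↦clo(λx. (x x), {loop↦0}), 2↦clo(λx. (x x), {loop↦0})} | K=∅]
t=9: [C=x | E={x↦2, loop↦0} | S={0↦2, 1↦clo(λx. (x x), {loop↦0}), 2↦clo(λx. (x x), {loop↦0})} | K=[arg]]
t=10: [C=x | E={x↦2, loop↦0} | S={0↦2, 1↦clo(λx. (x x), {loop↦0}), 2↦clo(λx. (x x), {loop↦0})} | K=[fun]]
t=11: [C=(x x) | E={x↦3, loop↦0} | S={0↦2, 1↦clo(λx. (x x), {loop↦0}), 2↦clo(λx. (x x), {loop↦0}), 3↦clo(λx. (x x), {loop↦0})} | K=∅]
t=12: [C=x | E={x↦3, loop↦0} | S={0↦2, 1↦clo(λx. (x x), {loop↦0}), 2↦clo(λx. (x x), {loop↦0}), 3↦clo(λx. (x x), {loop↦0})} | K=[arg]]
t=13: [C=x | E={x↦3, loop↦0} | S={0↦2, 1↦clo(λx. (x x), {loop↦0}), 2↦clo(λx. (x x), {loop↦0}), 3↦clo(λx. (x x), {loop↦0})} | K=[fun]]
t=14: [C=(x x) | E={x↦4, loop↦0} | S={0↦2, 1↦clo(λx. (x x), {loop↦0}), 2↦clo(λx. (x x), {loop↦0}), 3↦clo(λx. (x x), {loop↦0}), 4↦clo(λx. (x x), {loop↦0})} | K=∅]
t=15: [C=x | E={x↦4, loop↦0} | S={0↦2, 1↦clo(λx. (x x), {loop↦0}), 2↦clo(λx. (x x), {loop↦0}), 3↦clo(λx. (x x), {loop↦0}), 4↦clo(λx. (x x), {loop↦0})} | K=[arg]]
t=16: [C=x | E={x↦4, loop↦0} | S={0↦2, 1↦clo(λx. (x x), {loop↦0}), 2↦clo(λx. (x x), {loop↦0}), 3↦clo(λx. (x x), {loop↦0}), 4↦clo(λx. (x x), {loop↦0})} | K=[fun]]
t=17: [C=(x x) | E={x↦5, loop↦0} | S={0↦2, 1↦clo(λx. (x x), {loop↦0}), 2↦clo(λx. (x x), {loop↦0}), 3↦clo(λx. (x x), {loop↦0}), 4↦clo(λx. (x x), {loop↦0}), 5↦clo(λx. (x x), {loop↦0})} | K=∅]
t=18: [C=x | E={x↦5, loop↦0} | S={0↦2, 1↦clo(λx. (x x), {loop↦0}), 2↦clo(λx. (x x), {loop↦0}), 3↦clo(λx. (x x), {loop↦0}), 4↦clo(λx. (x x), {loop↦0}), 5↦clo(λx. (x x), {loop↦0})} | K=[arg]]
t=19: [C=x | E={x↦5, loop↦0} | S={0↦2, 1↦clo(λx. (x x), {loop↦0}), 2↦clo(λx. (x x), {loop↦0}), 3↦clo(λx. (x x), {loop↦0}), 4↦clo(λx. (x x), {loop↦0}), 5↦clo(λx. (x x), {loop↦0})} | K=[fun]]
t=20: [C=(x x) | E={x↦6, loop↦0} | S={0↦2, 1↦clo(λx. (x x), {loop↦0}), 2↦clo(λx. (x x), {loop↦0}), 3↦clo(λx. (x x), {loop↦0}), 4↦clo(λx. (x x), {loop↦0}), 5↦clo(λx. (x x), {loop↦0}), 6↦clo(λx. (x x), {loop↦0})} | K=∅]
t=21: [C=x | E={x↦6, loop↦0} | S={0↦2, 1↦clo(λx. (x x), {loop↦0}), 2↦clo(λx. (x x), {loop↦0}), 3↦clo(λx. (x x), {loop↦0}), 4↦clo(λx. (x x), {loop↦0}), 5↦clo(λx. (x x), {loop↦0}), 6↦clo(λx. (x x), {loop↦0})} | K=[arg]]
→ 21 transitions taken and the configuration is still not final: no result within 21 steps

Answer: DIVERGES (no final state within 21 steps)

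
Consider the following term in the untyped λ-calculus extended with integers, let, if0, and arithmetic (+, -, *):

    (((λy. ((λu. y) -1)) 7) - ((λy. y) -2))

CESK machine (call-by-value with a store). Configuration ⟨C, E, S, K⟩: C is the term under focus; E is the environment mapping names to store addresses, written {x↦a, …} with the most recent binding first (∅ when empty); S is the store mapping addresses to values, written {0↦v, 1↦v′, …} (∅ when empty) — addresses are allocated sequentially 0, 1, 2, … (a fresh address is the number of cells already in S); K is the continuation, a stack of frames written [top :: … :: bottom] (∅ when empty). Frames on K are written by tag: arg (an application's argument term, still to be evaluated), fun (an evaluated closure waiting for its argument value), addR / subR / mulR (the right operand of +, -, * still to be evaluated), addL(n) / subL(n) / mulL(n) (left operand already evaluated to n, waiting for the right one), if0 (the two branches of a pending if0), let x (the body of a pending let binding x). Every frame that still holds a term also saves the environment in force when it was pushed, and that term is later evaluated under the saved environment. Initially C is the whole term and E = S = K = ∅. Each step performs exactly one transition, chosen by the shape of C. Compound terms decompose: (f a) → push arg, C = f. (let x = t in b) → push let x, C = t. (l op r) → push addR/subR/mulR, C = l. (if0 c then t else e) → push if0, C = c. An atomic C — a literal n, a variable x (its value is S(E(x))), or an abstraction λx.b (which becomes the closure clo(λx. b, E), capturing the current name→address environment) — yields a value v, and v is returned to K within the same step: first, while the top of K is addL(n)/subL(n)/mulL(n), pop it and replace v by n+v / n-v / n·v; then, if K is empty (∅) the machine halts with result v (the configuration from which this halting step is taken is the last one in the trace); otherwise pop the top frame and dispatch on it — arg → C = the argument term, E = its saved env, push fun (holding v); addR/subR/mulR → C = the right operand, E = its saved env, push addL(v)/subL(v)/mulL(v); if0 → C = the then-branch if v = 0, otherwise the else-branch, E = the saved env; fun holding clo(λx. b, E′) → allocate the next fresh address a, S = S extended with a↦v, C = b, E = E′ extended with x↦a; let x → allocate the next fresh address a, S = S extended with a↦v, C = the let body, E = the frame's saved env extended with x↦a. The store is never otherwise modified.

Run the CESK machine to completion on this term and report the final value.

Answer: 9

Execution trace:
step 0: ⟨C=(((λy. ((λu. y) -1)) 7) - ((λy. y) -2)); E=∅; S=∅; K=∅⟩
step 1: ⟨C=((λy. ((λu. y) -1)) 7); E=∅; S=∅; K=[subR]⟩
step 2: ⟨C=(λy. ((λu. y) -1)); E=∅; S=∅; K=[arg :: subR]⟩
step 3: ⟨C=7; E=∅; S=∅; K=[fun :: subR]⟩
step 4: ⟨C=((λu. y) -1); E={y↦0}; S={0↦7}; K=[subR]⟩
step 5: ⟨C=(λu. y); E={y↦0}; S={0↦7}; K=[arg :: subR]⟩
step 6: ⟨C=-1; E={y↦0}; S={0↦7}; K=[fun :: subR]⟩
step 7: ⟨C=y; E={u↦1, y↦0}; S={0↦7, 1↦-1}; K=[subR]⟩
step 8: ⟨C=((λy. y) -2); E=∅; S={0↦7, 1↦-1}; K=[subL(7)]⟩
step 9: ⟨C=(λy. y); E=∅; S={0↦7, 1↦-1}; K=[arg :: subL(7)]⟩
step 10: ⟨C=-2; E=∅; S={0↦7, 1↦-1}; K=[fun :: subL(7)]⟩
step 11: ⟨C=y; E={y↦2}; S={0↦7, 1↦-1, 2↦-2}; K=[subL(7)]⟩
→ final value 9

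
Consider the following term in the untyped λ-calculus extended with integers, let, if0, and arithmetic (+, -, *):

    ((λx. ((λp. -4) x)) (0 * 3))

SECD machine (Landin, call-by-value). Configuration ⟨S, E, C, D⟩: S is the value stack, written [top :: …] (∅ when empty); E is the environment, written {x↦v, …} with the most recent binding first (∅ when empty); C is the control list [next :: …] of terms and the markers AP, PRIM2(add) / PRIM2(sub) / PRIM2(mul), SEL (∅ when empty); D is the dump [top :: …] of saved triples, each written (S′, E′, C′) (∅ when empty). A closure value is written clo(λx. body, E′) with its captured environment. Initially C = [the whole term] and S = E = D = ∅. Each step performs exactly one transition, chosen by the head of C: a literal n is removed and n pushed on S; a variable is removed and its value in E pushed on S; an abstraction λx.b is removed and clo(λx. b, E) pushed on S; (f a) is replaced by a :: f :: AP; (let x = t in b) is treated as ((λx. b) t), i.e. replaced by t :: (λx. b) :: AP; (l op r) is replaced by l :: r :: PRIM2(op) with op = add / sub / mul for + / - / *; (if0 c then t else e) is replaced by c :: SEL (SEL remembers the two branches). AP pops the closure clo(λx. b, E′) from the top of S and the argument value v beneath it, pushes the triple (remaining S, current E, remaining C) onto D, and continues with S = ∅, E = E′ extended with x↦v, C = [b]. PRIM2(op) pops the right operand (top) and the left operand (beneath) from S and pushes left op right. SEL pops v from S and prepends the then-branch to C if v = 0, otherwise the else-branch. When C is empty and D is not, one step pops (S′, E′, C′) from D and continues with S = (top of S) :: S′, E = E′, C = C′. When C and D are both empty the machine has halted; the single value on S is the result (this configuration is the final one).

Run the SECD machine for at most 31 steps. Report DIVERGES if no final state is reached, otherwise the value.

Answer: -4

Execution trace:
[0] ⟨S=∅; E=∅; C=[((λx. ((λp. -4) x)) (0 * 3))]; D=∅⟩
[1] ⟨S=∅; E=∅; C=[(0 * 3) :: (λx. ((λp. -4) x)) :: AP]; D=∅⟩
[2] ⟨S=∅; E=∅; C=[0 :: 3 :: PRIM2(mul) :: (λx. ((λp. -4) x)) :: AP]; D=∅⟩
[3] ⟨S=[0]; E=∅; C=[3 :: PRIM2(mul) :: (λx. ((λp. -4) x)) :: AP]; D=∅⟩
[4] ⟨S=[3 :: 0]; E=∅; C=[PRIM2(mul) :: (λx. ((λp. -4) x)) :: AP]; D=∅⟩
[5] ⟨S=[0]; E=∅; C=[(λx. ((λp. -4) x)) :: AP]; D=∅⟩
[6] ⟨S=[clo(λx. ((λp. -4) x), ∅) :: 0]; E=∅; C=[AP]; D=∅⟩
[7] ⟨S=∅; E={x↦0}; C=[((λp. -4) x)]; D=[(∅, ∅, ∅)]⟩
[8] ⟨S=∅; E={x↦0}; C=[x :: (λp. -4) :: AP]; D=[(∅, ∅, ∅)]⟩
[9] ⟨S=[0]; E={x↦0}; C=[(λp. -4) :: AP]; D=[(∅, ∅, ∅)]⟩
[10] ⟨S=[clo(λp. -4, {x↦0}) :: 0]; E={x↦0}; C=[AP]; D=[(∅, ∅, ∅)]⟩
[11] ⟨S=∅; E={p↦0, x↦0}; C=[-4]; D=[(∅, {x↦0}, ∅) :: (∅, ∅, ∅)]⟩
[12] ⟨S=[-4]; E={p↦0, x↦0}; C=∅; D=[(∅, {x↦0}, ∅) :: (∅, ∅, ∅)]⟩
[13] ⟨S=[-4]; E={x↦0}; C=∅; D=[(∅, ∅, ∅)]⟩
[14] ⟨S=[-4]; E=∅; C=∅; D=∅⟩
→ final value -4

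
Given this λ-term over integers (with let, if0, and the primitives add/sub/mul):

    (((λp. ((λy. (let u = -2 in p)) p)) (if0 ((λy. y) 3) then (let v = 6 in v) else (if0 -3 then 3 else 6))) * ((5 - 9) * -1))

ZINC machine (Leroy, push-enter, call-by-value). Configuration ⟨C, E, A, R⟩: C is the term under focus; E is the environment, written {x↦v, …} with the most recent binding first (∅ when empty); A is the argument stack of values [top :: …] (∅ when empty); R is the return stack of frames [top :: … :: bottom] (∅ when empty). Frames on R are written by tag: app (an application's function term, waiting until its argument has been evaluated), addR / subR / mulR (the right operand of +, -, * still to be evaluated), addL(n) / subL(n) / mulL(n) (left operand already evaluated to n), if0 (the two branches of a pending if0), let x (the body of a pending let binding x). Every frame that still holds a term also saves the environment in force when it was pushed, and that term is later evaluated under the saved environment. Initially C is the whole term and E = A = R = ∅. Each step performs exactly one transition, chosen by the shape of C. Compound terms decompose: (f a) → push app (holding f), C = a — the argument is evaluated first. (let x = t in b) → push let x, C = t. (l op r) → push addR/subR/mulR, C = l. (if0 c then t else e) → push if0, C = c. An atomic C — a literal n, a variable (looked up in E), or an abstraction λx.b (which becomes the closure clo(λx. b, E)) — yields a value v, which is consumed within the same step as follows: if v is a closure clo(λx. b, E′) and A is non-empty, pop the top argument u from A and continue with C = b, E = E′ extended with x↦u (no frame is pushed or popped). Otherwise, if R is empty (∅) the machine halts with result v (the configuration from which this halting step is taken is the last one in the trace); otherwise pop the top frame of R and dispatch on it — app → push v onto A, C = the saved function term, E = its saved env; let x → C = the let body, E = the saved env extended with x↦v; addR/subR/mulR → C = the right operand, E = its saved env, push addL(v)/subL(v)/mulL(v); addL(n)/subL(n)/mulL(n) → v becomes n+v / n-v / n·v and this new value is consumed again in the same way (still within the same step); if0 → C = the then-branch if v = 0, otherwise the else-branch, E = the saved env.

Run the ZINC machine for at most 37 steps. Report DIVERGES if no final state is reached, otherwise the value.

Answer: 24

Execution trace:
0. [C=(((λp. ((λy. (let u = -2 in p)) p)) (if0 ((λy. y) 3) then (let v = 6 in v) else (if0 -3 then 3 else 6))) * ((5 - 9) * -1)) | E=∅ | A=∅ | R=∅]
1. [C=((λp. ((λy. (let u = -2 in p)) p)) (if0 ((λy. y) 3) then (let v = 6 in v) else (if0 -3 then 3 else 6))) | E=∅ | A=∅ | R=[mulR]]
2. [C=(if0 ((λy. y) 3) then (let v = 6 in v) else (if0 -3 then 3 else 6)) | E=∅ | A=∅ | R=[app :: mulR]]
3. [C=((λy. y) 3) | E=∅ | A=∅ | R=[if0 :: app :: mulR]]
4. [C=3 | E=∅ | A=∅ | R=[app :: if0 :: app :: mulR]]
5. [C=(λy. y) | E=∅ | A=[3] | R=[if0 :: app :: mulR]]
6. [C=y | E={y↦3} | A=∅ | R=[if0 :: app :: mulR]]
7. [C=(if0 -3 then 3 else 6) | E=∅ | A=∅ | R=[app :: mulR]]
8. [C=-3 | E=∅ | A=∅ | R=[if0 :: app :: mulR]]
9. [C=6 | E=∅ | A=∅ | R=[app :: mulR]]
10. [C=(λp. ((λy. (let u = -2 in p)) p)) | E=∅ | A=[6] | R=[mulR]]
11. [C=((λy. (let u = -2 in p)) p) | E={p↦6} | A=∅ | R=[mulR]]
12. [C=p | E={p↦6} | A=∅ | R=[app :: mulR]]
13. [C=(λy. (let u = -2 in p)) | E={p↦6} | A=[6] | R=[mulR]]
14. [C=(let u = -2 in p) | E={y↦6, p↦6} | A=∅ | R=[mulR]]
15. [C=-2 | E={y↦6, p↦6} | A=∅ | R=[let u :: mulR]]
16. [C=p | E={u↦-2, y↦6, p↦6} | A=∅ | R=[mulR]]
17. [C=((5 - 9) * -1) | E=∅ | A=∅ | R=[mulL(6)]]
18. [C=(5 - 9) | E=∅ | A=∅ | R=[mulR :: mulL(6)]]
19. [C=5 | E=∅ | A=∅ | R=[subR :: mulR :: mulL(6)]]
20. [C=9 | E=∅ | A=∅ | R=[subL(5) :: mulR :: mulL(6)]]
21. [C=-1 | E=∅ | A=∅ | R=[mulL(-4) :: mulL(6)]]
→ final value 24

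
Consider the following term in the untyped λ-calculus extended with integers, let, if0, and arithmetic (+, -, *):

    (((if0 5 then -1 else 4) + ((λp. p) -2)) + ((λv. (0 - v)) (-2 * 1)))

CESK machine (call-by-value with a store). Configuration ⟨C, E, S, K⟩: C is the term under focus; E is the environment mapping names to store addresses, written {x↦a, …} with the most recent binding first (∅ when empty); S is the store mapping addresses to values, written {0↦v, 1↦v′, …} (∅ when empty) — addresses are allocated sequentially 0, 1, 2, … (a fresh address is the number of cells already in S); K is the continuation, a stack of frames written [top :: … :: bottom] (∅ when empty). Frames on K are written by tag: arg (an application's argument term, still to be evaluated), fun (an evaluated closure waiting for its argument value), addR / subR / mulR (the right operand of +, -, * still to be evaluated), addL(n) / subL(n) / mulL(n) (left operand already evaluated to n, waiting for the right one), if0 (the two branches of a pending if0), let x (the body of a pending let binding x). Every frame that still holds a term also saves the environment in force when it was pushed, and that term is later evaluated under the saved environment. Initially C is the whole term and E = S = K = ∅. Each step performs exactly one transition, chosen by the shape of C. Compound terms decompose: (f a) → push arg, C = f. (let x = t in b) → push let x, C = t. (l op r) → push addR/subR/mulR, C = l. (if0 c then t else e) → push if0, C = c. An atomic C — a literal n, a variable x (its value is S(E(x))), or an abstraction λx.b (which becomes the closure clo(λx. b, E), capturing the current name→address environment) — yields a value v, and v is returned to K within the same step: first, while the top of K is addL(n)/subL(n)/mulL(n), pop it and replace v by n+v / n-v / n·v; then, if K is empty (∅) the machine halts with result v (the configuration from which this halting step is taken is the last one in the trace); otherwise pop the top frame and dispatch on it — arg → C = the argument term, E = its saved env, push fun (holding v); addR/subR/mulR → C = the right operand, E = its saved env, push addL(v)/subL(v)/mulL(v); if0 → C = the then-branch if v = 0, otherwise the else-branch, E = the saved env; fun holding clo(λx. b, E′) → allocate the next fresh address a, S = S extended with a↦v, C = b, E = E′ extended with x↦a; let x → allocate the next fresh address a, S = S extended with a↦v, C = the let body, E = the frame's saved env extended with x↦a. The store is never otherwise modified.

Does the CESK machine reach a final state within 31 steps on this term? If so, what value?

Answer: 4

Execution trace:
t=0: [C=(((if0 5 then -1 else 4) + ((λp. p) -2)) + ((λv. (0 - v)) (-2 * 1))) | E=∅ | S=∅ | K=∅]
t=1: [C=((if0 5 then -1 else 4) + ((λp. p) -2)) | E=∅ | S=∅ | K=[addR]]
t=2: [C=(if0 5 then -1 else 4) | E=∅ | S=∅ | K=[addR :: addR]]
t=3: [C=5 | E=∅ | S=∅ | K=[if0 :: addR :: addR]]
t=4: [C=4 | E=∅ | S=∅ | K=[addR :: addR]]
t=5: [C=((λp. p) -2) | E=∅ | S=∅ | K=[addL(4) :: addR]]
t=6: [C=(λp. p) | E=∅ | S=∅ | K=[arg :: addL(4) :: addR]]
t=7: [C=-2 | E=∅ | S=∅ | K=[fun :: addL(4) :: addR]]
t=8: [C=p | E={p↦0} | S={0↦-2} | K=[addL(4) :: addR]]
t=9: [C=((λv. (0 - v)) (-2 * 1)) | E=∅ | S={0↦-2} | K=[addL(2)]]
t=10: [C=(λv. (0 - v)) | E=∅ | S={0↦-2} | K=[arg :: addL(2)]]
t=11: [C=(-2 * 1) | E=∅ | S={0↦-2} | K=[fun :: addL(2)]]
t=12: [C=-2 | E=∅ | S={0↦-2} | K=[mulR :: fun :: addL(2)]]
t=13: [C=1 | E=∅ | S={0↦-2} | K=[mulL(-2) :: fun :: addL(2)]]
t=14: [C=(0 - v) | E={v↦1} | S={0↦-2, 1↦-2} | K=[addL(2)]]
t=15: [C=0 | E={v↦1} | S={0↦-2, 1↦-2} | K=[subR :: addL(2)]]
t=16: [C=v | E={v↦1} | S={0↦-2, 1↦-2} | K=[subL(0) :: addL(2)]]
→ final value 4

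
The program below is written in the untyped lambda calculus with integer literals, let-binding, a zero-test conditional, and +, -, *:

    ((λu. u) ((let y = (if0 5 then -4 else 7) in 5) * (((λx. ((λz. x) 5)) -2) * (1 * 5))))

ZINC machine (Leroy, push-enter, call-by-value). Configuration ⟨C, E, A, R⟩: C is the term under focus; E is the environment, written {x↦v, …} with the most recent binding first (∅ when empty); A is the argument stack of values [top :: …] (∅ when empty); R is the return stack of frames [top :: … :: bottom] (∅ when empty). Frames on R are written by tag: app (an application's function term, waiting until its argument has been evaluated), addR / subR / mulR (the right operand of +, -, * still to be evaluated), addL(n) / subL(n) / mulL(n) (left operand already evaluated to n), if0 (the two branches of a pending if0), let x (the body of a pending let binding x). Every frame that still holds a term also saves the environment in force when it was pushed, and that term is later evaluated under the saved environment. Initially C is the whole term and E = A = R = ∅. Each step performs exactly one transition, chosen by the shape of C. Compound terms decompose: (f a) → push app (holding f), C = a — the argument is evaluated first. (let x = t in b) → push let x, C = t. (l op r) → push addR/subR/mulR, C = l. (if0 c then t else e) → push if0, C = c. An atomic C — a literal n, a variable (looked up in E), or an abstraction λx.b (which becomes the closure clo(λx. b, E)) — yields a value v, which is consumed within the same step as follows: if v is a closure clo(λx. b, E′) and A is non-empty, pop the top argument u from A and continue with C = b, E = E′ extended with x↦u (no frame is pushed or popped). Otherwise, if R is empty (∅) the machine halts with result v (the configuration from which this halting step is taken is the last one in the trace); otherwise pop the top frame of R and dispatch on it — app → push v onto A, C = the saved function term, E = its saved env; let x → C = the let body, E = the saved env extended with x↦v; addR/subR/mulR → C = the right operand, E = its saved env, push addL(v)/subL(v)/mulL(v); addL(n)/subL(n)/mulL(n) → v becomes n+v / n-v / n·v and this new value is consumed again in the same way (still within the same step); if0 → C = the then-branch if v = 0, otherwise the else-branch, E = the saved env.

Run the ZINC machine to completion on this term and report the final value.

Answer: -50

Execution trace:
step 0: <C=((λu. u) ((let y = (if0 5 then -4 else 7) in 5) * (((λx. ((λz. x) 5)) -2) * (1 * 5)))), E=∅, A=∅, R=∅>
step 1: <C=((let y = (if0 5 then -4 else 7) in 5) * (((λx. ((λz. x) 5)) -2) * (1 * 5))), E=∅, A=∅, R=[app]>
step 2: <C=(let y = (if0 5 then -4 else 7) in 5), E=∅, A=∅, R=[mulR :: app]>
step 3: <C=(if0 5 then -4 else 7), E=∅, A=∅, R=[let y :: mulR :: app]>
step 4: <C=5, E=∅, A=∅, R=[if0 :: let y :: mulR :: app]>
step 5: <C=7, E=∅, A=∅, R=[let y :: mulR :: app]>
step 6: <C=5, E={y↦7}, A=∅, R=[mulR :: app]>
step 7: <C=(((λx. ((λz. x) 5)) -2) * (1 * 5)), E=∅, A=∅, R=[mulL(5) :: app]>
step 8: <C=((λx. ((λz. x) 5)) -2), E=∅, A=∅, R=[mulR :: mulL(5) :: app]>
step 9: <C=-2, E=∅, A=∅, R=[app :: mulR :: mulL(5) :: app]>
step 10: <C=(λx. ((λz. x) 5)), E=∅, A=[-2], R=[mulR :: mulL(5) :: app]>
step 11: <C=((λz. x) 5), E={x↦-2}, A=∅, R=[mulR :: mulL(5) :: app]>
step 12: <C=5, E={x↦-2}, A=∅, R=[app :: mulR :: mulL(5) :: app]>
step 13: <C=(λz. x), E={x↦-2}, A=[5], R=[mulR :: mulL(5) :: app]>
step 14: <C=x, E={z↦5, x↦-2}, A=∅, R=[mulR :: mulL(5) :: app]>
step 15: <C=(1 * 5), E=∅, A=∅, R=[mulL(-2) :: mulL(5) :: app]>
step 16: <C=1, E=∅, A=∅, R=[mulR :: mulL(-2) :: mulL(5) :: app]>
step 17: <C=5, E=∅, A=∅, R=[mulL(1) :: mulL(-2) :: mulL(5) :: app]>
step 18: <C=(λu. u), E=∅, A=[-50], R=∅>
step 19: <C=u, E={u↦-50}, A=∅, R=∅>
→ final value -50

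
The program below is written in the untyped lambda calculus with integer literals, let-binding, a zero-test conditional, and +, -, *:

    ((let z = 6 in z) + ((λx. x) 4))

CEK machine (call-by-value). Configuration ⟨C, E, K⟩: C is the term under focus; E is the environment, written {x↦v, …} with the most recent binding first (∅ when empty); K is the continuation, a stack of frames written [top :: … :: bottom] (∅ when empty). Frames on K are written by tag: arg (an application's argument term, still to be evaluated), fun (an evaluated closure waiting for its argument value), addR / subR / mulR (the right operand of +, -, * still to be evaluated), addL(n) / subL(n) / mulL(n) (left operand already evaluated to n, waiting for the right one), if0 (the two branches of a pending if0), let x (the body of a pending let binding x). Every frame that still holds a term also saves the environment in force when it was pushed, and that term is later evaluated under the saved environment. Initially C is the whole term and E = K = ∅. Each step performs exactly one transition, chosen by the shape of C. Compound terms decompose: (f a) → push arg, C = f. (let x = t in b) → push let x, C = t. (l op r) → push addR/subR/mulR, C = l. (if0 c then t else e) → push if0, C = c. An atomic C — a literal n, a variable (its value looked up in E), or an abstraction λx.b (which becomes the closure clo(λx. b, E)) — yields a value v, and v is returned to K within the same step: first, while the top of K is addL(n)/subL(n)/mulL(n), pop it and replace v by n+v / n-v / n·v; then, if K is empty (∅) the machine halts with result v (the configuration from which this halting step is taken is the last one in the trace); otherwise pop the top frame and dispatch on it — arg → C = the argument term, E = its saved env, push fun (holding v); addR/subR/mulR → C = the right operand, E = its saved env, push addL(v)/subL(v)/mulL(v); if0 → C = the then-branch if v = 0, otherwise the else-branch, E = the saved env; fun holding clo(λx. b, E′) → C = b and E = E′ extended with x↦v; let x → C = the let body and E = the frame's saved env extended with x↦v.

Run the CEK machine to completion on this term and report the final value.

[0] <C=((let z = 6 in z) + ((λx. x) 4)), E=∅, K=∅>
[1] <C=(let z = 6 in z), E=∅, K=[addR]>
[2] <C=6, E=∅, K=[let z :: addR]>
[3] <C=z, E={z↦6}, K=[addR]>
[4] <C=((λx. x) 4), E=∅, K=[addL(6)]>
[5] <C=(λx. x), E=∅, K=[arg :: addL(6)]>
[6] <C=4, E=∅, K=[fun :: addL(6)]>
[7] <C=x, E={x↦4}, K=[addL(6)]>
→ final value 10

Answer: 10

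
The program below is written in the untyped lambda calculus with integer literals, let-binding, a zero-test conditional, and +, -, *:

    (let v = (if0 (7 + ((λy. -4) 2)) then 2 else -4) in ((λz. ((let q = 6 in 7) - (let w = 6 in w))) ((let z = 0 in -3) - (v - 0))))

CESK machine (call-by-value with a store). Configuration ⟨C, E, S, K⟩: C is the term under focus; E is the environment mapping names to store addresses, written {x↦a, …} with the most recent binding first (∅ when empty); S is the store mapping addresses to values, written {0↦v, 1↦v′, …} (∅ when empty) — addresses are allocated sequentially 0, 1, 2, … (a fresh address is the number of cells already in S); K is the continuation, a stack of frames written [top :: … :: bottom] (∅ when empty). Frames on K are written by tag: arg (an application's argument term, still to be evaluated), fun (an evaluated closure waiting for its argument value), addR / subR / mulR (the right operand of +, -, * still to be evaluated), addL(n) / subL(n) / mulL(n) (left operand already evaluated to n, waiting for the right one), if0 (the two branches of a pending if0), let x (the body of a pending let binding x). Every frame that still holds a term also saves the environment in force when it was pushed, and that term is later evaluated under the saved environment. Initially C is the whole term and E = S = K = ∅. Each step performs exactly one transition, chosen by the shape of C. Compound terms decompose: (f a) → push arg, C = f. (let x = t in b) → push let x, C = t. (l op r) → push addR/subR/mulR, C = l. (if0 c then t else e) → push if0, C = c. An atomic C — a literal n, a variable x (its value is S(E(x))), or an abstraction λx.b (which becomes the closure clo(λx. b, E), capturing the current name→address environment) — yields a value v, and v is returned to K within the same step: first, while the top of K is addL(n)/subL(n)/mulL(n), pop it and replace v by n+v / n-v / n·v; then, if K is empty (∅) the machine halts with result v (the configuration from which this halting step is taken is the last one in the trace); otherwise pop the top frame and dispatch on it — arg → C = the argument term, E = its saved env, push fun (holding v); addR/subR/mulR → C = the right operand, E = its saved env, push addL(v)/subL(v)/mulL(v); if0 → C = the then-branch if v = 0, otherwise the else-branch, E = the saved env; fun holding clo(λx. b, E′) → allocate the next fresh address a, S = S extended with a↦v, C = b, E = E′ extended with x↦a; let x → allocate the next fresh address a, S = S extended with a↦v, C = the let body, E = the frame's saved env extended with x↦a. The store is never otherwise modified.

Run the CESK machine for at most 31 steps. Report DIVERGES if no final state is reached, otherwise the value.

Answer: 1

Execution trace:
t=0: ⟨C=(let v = (if0 (7 + ((λy. -4) 2)) then 2 else -4) in ((λz. ((let q = 6 in 7) - (let w = 6 in w))) ((let z = 0 in -3) - (v - 0)))); E=∅; S=∅; K=∅⟩
t=1: ⟨C=(if0 (7 + ((λy. -4) 2)) then 2 else -4); E=∅; S=∅; K=[let v]⟩
t=2: ⟨C=(7 + ((λy. -4) 2)); E=∅; S=∅; K=[if0 :: let v]⟩
t=3: ⟨C=7; E=∅; S=∅; K=[addR :: if0 :: let v]⟩
t=4: ⟨C=((λy. -4) 2); E=∅; S=∅; K=[addL(7) :: if0 :: let v]⟩
t=5: ⟨C=(λy. -4); E=∅; S=∅; K=[arg :: addL(7) :: if0 :: let v]⟩
t=6: ⟨C=2; E=∅; S=∅; K=[fun :: addL(7) :: if0 :: let v]⟩
t=7: ⟨C=-4; E={y↦0}; S={0↦2}; K=[addL(7) :: if0 :: let v]⟩
t=8: ⟨C=-4; E=∅; S={0↦2}; K=[let v]⟩
t=9: ⟨C=((λz. ((let q = 6 in 7) - (let w = 6 in w))) ((let z = 0 in -3) - (v - 0))); E={v↦1}; S={0↦2, 1↦-4}; K=∅⟩
t=10: ⟨C=(λz. ((let q = 6 in 7) - (let w = 6 in w))); E={v↦1}; S={0↦2, 1↦-4}; K=[arg]⟩
t=11: ⟨C=((let z = 0 in -3) - (v - 0)); E={v↦1}; S={0↦2, 1↦-4}; K=[fun]⟩
t=12: ⟨C=(let z = 0 in -3); E={v↦1}; S={0↦2, 1↦-4}; K=[subR :: fun]⟩
t=13: ⟨C=0; E={v↦1}; S={0↦2, 1↦-4}; K=[let z :: subR :: fun]⟩
t=14: ⟨C=-3; E={z↦2, v↦1}; S={0↦2, 1↦-4, 2↦0}; K=[subR :: fun]⟩
t=15: ⟨C=(v - 0); E={v↦1}; S={0↦2, 1↦-4, 2↦0}; K=[subL(-3) :: fun]⟩
t=16: ⟨C=v; E={v↦1}; S={0↦2, 1↦-4, 2↦0}; K=[subR :: subL(-3) :: fun]⟩
t=17: ⟨C=0; E={v↦1}; S={0↦2, 1↦-4, 2↦0}; K=[subL(-4) :: subL(-3) :: fun]⟩
t=18: ⟨C=((let q = 6 in 7) - (let w = 6 in w)); E={z↦3, v↦1}; S={0↦2, 1↦-4, 2↦0, 3↦1}; K=∅⟩
t=19: ⟨C=(let q = 6 in 7); E={z↦3, v↦1}; S={0↦2, 1↦-4, 2↦0, 3↦1}; K=[subR]⟩
t=20: ⟨C=6; E={z↦3, v↦1}; S={0↦2, 1↦-4, 2↦0, 3↦1}; K=[let q :: subR]⟩
t=21: ⟨C=7; E={q↦4, z↦3, v↦1}; S={0↦2, 1↦-4, 2↦0, 3↦1, 4↦6}; K=[subR]⟩
t=22: ⟨C=(let w = 6 in w); E={z↦3, v↦1}; S={0↦2, 1↦-4, 2↦0, 3↦1, 4↦6}; K=[subL(7)]⟩
t=23: ⟨C=6; E={z↦3, v↦1}; S={0↦2, 1↦-4, 2↦0, 3↦1, 4↦6}; K=[let w :: subL(7)]⟩
t=24: ⟨C=w; E={w↦5, z↦3, v↦1}; S={0↦2, 1↦-4, 2↦0, 3↦1, 4↦6, 5↦6}; K=[subL(7)]⟩
→ final value 1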